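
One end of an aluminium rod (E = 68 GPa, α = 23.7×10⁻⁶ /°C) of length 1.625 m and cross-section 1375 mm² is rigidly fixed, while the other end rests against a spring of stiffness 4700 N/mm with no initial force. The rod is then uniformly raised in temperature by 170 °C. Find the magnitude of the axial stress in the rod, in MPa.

Free thermal expansion: δ_free = αΔT L = 23.7×10⁻⁶ × 170 × 1625 = 6.547 mm.
With a force P in the spring, the elastic change of the rod is PL/(AE) and that of the spring is P/k; compatibility requires their sum to equal δ_free.
So P = δ_free / [L/(AE) + 1/k] = 6.547 / [ 1625/(1375×68×10³) + 1/(4700) ].
P = 6.547 / 0.0002301 = 28450 N.
σ = P/A = 28450/1375 = 20.69 MPa.

σ ≈ 20.7 MPa (compressive)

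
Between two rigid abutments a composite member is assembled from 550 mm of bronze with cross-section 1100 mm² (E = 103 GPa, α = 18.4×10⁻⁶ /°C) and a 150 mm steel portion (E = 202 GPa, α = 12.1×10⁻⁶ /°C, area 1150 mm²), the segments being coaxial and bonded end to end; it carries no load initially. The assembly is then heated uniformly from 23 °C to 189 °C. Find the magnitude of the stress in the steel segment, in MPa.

With the walls removed the bar would change length by δ_free = Σ αᵢΔT Lᵢ = 18.4×10⁻⁶×166×550 + 12.1×10⁻⁶×166×150 = 1.981 mm.
Since the ends are fixed, an axial force P builds up, equal in every segment, with P · Σ Lᵢ/(AᵢEᵢ) = δ_free.
Σ Lᵢ/(AᵢEᵢ) = 550/(1100×103×10³) + 150/(1150×202×10³) = 5.5×10⁻⁶ mm/N.
P = 1.981 / 5.5×10⁻⁶ = 360200 N = 360.2 kN, compressive.
σ_{steel} = P / A = 360200 / 1150 = 313.2 MPa.

σ ≈ 313 MPa (compressive)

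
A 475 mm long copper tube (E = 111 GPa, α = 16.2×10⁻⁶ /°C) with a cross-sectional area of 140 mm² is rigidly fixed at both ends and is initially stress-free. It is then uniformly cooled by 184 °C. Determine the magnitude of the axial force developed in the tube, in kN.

The ends cannot move, so σ = EαΔT = 111×10³ × 16.2×10⁻⁶ × 184 = 330.9 MPa.
Axial force P = σA = 330.9 × 140 = 46320 N = 46.32 kN, tensile.

P ≈ 46.3 kN (tensile)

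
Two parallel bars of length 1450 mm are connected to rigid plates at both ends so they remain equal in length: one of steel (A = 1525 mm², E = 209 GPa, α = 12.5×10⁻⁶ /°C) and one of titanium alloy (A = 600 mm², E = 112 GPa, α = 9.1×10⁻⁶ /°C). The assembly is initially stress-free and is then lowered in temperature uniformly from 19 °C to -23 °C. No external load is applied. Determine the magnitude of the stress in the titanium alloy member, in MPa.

The steel has the larger α, so on cooling it would change length more than the titanium alloy if both were free. The rigid plates force a common final length, so the steel is put into tension and the titanium alloy into compression, with equal and opposite forces P (no external load).
Compatibility of the two members (thermal + elastic change equal): (α₁ − α₂)ΔT = P·[1/(A₁E₁) + 1/(A₂E₂)].
|α₁ − α₂|·ΔT = 3.4×10⁻⁶ × 42 = 0.0001428.
1/(A₁E₁) + 1/(A₂E₂) = 1/(1525×209×10³) + 1/(600×112×10³) = 1.802×10⁻⁸ N⁻¹.
P = 0.0001428 / 1.802×10⁻⁸ = 7925 N = 7.925 kN.
σ_{titanium alloy} = P/A₂ = 7925/600 = 13.21 MPa, compressive.

σ ≈ 13.2 MPa (compressive)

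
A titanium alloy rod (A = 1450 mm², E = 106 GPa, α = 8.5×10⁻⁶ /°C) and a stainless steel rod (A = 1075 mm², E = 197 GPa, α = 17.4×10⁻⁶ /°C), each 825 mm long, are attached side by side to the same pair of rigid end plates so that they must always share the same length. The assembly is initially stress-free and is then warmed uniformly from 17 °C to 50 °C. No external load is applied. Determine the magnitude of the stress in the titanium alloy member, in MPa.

The stainless steel has the larger α, so on heating it would change length more than the titanium alloy if both were free. The rigid plates force a common final length, so the stainless steel is put into compression and the titanium alloy into tension, with equal and opposite forces P (no external load).
Equating the net (thermal + elastic) strains gives |α₁ − α₂|·ΔT = P·[1/(A₁E₁) + 1/(A₂E₂)].
|α₁ − α₂|·ΔT = 8.9×10⁻⁶ × 33 = 0.0002937.
1/(A₁E₁) + 1/(A₂E₂) = 1/(1450×106×10³) + 1/(1075×197×10³) = 1.123×10⁻⁸ N⁻¹.
So P = 0.0002937 / 1.123×10⁻⁸ = 26.16 kN.
σ_{titanium alloy} = P/A₁ = 26160/1450 = 18.04 MPa, tensile.

σ ≈ 18 MPa (tensile)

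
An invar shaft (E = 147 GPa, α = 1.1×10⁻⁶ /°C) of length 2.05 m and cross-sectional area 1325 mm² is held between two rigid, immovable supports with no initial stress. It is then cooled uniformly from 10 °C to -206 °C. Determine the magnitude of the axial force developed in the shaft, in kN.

With zero net strain, σ = E·αΔT = 147 GPa × 1.1×10⁻⁶ × 216 = 34.93 MPa.
Axial force P = σA = 34.93 × 1325 = 46280 N = 46.28 kN, tensile.

P ≈ 46.3 kN (tensile)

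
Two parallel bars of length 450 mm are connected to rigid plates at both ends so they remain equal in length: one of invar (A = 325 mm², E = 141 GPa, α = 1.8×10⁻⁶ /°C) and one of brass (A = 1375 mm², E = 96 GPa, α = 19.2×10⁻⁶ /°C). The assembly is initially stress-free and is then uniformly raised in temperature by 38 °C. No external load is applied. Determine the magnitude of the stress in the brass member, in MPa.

Equilibrium of a rigid end plate with no external load gives equal and opposite internal forces ±P in the two members. Since α_{brass} > α_{invar}, heating drives the brass into compression and the invar into tension.
Setting the final lengths equal and cancelling L: (α₁ − α₂)ΔT = P/(A₁E₁) + P/(A₂E₂).
|α₁ − α₂|·ΔT = 17.4×10⁻⁶ × 38 = 0.0006612.
1/(A₁E₁) + 1/(A₂E₂) = 1/(325×141×10³) + 1/(1375×96×10³) = 2.94×10⁻⁸ N⁻¹.
P = 0.0006612 / 2.94×10⁻⁸ = 22490 N = 22.49 kN.
σ_{brass} = P/A₂ = 22490/1375 = 16.36 MPa, compressive.

σ ≈ 16.4 MPa (compressive)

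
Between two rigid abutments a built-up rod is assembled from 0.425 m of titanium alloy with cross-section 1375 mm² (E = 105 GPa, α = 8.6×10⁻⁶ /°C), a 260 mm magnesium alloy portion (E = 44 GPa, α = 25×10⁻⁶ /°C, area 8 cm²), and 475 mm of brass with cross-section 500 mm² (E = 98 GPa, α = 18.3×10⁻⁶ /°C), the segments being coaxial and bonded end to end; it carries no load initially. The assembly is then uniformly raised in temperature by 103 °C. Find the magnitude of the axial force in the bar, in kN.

Free thermal expansion of the whole bar: Σ αᵢΔT Lᵢ = 8.6×10⁻⁶×103×425 + 25×10⁻⁶×103×260 + 18.3×10⁻⁶×103×475 = 1.941 mm.
The rigid supports impose zero overall length change; the single axial force P common to all segments must satisfy P Σ Lᵢ/(AᵢEᵢ) = δ_free.
The series flexibility is Σ Lᵢ/(AᵢEᵢ) = 425/(1375×105×10³) + 260/(800×44×10³) + 475/(500×98×10³) = 2.002×10⁻⁵ mm/N.
P = 1.941 / 2.002×10⁻⁵ = 96950 N = 96.95 kN, compressive.

P ≈ 96.9 kN (compressive)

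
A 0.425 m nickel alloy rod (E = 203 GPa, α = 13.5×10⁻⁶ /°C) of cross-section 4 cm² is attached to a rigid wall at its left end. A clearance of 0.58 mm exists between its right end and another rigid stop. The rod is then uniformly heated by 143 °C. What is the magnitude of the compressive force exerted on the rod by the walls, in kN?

Free thermal elongation = αΔT L = 13.5×10⁻⁶ × 143 × 425 = 0.8205 mm.
The gap closes (δ_free > 0.58 mm) and the wall then resists a further 0.8205 − 0.58 = 0.2405 mm of expansion.
Compatibility: PL/(AE) = 0.2405 mm, so σ = P/A = E × (0.2405/425) = 114.9 MPa.
Force on the wall = σA = 114.9 × 400 mm² = 45.94 kN.

P ≈ 45.9 kN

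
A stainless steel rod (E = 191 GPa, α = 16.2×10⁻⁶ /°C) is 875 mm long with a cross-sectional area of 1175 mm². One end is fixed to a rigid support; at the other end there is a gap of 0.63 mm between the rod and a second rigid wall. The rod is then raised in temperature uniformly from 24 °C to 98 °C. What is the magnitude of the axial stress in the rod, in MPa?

If the wall were absent the rod would grow by αΔT L = 16.2×10⁻⁶ × 74 × 875 = 1.049 mm.
This exceeds the 0.63 mm gap, so the wall pushes back. The portion of expansion that must be recovered elastically is δ_free − gap = 1.049 − 0.63 = 0.4189 mm.
Compatibility: PL/(AE) = 0.4189 mm, so σ = P/A = E × (0.4189/875) = 91.45 MPa.

σ ≈ 91.5 MPa (compressive)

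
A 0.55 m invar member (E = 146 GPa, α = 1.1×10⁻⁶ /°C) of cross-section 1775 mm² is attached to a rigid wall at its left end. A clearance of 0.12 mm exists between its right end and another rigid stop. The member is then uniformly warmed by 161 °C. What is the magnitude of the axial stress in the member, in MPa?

σ ≈ 0 MPa

Free thermal elongation = αΔT L = 1.1×10⁻⁶ × 161 × 550 = 0.09741 mm.
Since δ_free = 0.0974 mm is less than the 0.12 mm gap, the member never touches the wall. No axial force develops.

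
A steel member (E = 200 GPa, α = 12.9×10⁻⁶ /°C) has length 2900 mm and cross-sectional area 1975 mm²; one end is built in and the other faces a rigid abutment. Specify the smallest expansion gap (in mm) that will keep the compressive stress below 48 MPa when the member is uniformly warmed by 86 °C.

With no wall the member would lengthen by αΔT L = 12.9×10⁻⁶ × 86 × 2900 = 3.217 mm.
A stress of 48 MPa corresponds to the wall pushing the member back by σL/E = 48×2900/(200×10³) = 0.696 mm.
The gap must absorb the remainder: g_min = 3.217 − 0.696 = 2.521 mm.

g ≈ 2.52 mm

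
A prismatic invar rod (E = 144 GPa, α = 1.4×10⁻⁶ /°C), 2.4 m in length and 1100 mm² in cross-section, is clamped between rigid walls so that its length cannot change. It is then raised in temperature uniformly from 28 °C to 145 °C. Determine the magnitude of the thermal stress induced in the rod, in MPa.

σ ≈ 23.6 MPa (compressive)

The supports are rigid, so the total axial strain is zero. The restrained thermal strain is ε = αΔT = 1.4×10⁻⁶ × 117 = 163.8×10⁻⁶.
Hence σ = E·αΔT = 144×10³ × 163.8×10⁻⁶ = 23.59 MPa, compressive.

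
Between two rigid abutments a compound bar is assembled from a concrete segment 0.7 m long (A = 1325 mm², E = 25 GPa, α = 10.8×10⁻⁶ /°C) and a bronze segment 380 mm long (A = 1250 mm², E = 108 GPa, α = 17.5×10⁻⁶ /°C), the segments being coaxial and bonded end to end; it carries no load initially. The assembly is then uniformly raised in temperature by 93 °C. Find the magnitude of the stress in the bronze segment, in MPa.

Free thermal expansion of the whole bar: Σ αᵢΔT Lᵢ = 10.8×10⁻⁶×93×700 + 17.5×10⁻⁶×93×380 = 1.322 mm.
Since the ends are fixed, an axial force P builds up, equal in every segment, with P · Σ Lᵢ/(AᵢEᵢ) = δ_free.
The series flexibility is Σ Lᵢ/(AᵢEᵢ) = 700/(1325×25×10³) + 380/(1250×108×10³) = 2.395×10⁻⁵ mm/N.
So P = 1.322 / 2.395×10⁻⁵ = 55.19 kN, compressive.
σ_{bronze} = P / A = 55190 / 1250 = 44.15 MPa.

σ ≈ 44.1 MPa (compressive)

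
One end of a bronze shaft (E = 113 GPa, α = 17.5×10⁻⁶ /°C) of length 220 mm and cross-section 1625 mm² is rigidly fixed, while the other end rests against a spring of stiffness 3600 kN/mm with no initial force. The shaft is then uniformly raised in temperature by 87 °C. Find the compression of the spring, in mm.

δ ≈ 0.063 mm

Free thermal expansion: δ_free = αΔT L = 17.5×10⁻⁶ × 87 × 220 = 0.3349 mm.
Let P be the compressive force at the spring. The shaft shortens elastically by PL/(AE) and the spring compresses by P/k; together these equal δ_free.
So P = δ_free / [L/(AE) + 1/k] = 0.3349 / [ 220/(1625×113×10³) + 1/(3600×10³) ].
P = 0.3349 / 1.476×10⁻⁶ = 227000 N.
Spring compression = P/k = 227000/(3600×10³) = 0.06304 mm.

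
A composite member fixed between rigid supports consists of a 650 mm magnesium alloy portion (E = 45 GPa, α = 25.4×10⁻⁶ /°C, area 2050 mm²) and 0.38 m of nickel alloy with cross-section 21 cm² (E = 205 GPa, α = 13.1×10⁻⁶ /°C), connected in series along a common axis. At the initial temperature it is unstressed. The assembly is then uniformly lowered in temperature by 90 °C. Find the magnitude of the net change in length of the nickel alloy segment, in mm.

|ΔL| ≈ 0.233 mm

With the walls removed the bar would change length by δ_free = Σ αᵢΔT Lᵢ = 25.4×10⁻⁶×90×650 + 13.1×10⁻⁶×90×380 = 1.934 mm.
The rigid supports impose zero overall length change; the single axial force P common to all segments must satisfy P Σ Lᵢ/(AᵢEᵢ) = δ_free.
The series flexibility is Σ Lᵢ/(AᵢEᵢ) = 650/(2050×45×10³) + 380/(2100×205×10³) = 7.929×10⁻⁶ mm/N.
P = 1.934 / 7.929×10⁻⁶ = 243900 N = 243.9 kN, tensile.
For the nickel alloy segment, free thermal change = 13.1×10⁻⁶×90×380 = 0.448 mm and elastic change from P = 243900×380/(2100×205×10³) = 0.2153 mm; these oppose, so the net change is 0.233 mm (segment shortens).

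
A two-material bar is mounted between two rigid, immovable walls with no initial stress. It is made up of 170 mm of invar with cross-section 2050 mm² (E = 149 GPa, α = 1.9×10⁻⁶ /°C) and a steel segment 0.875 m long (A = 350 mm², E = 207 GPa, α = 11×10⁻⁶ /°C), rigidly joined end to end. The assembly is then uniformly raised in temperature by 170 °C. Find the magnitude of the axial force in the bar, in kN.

If the supports were absent, the total length change would be Σ αᵢΔT Lᵢ = 1.9×10⁻⁶×170×170 + 11×10⁻⁶×170×875 = 1.691 mm.
The rigid supports impose zero overall length change; the single axial force P common to all segments must satisfy P Σ Lᵢ/(AᵢEᵢ) = δ_free.
Σ Lᵢ/(AᵢEᵢ) = 170/(2050×149×10³) + 875/(350×207×10³) = 1.263×10⁻⁵ mm/N.
So P = 1.691 / 1.263×10⁻⁵ = 133.9 kN, compressive.

P ≈ 134 kN (compressive)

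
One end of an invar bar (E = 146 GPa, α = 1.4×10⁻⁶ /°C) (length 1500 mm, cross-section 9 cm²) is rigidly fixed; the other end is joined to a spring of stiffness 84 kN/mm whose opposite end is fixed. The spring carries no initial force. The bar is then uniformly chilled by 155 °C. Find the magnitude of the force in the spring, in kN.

P ≈ 14 kN

If the spring were absent the bar would shorten by αΔT L = 1.4×10⁻⁶ × 155 × 1500 = 0.3255 mm.
With a force P in the spring, the elastic change of the bar is PL/(AE) and that of the spring is P/k; compatibility requires their sum to equal δ_free.
P [ L/(AE) + 1/k ] = δ_free → P [ 1500/(900×146×10³) + 1/(84×10³) ] = 0.3255.
P = 0.3255 / 2.332×10⁻⁵ = 13960 N.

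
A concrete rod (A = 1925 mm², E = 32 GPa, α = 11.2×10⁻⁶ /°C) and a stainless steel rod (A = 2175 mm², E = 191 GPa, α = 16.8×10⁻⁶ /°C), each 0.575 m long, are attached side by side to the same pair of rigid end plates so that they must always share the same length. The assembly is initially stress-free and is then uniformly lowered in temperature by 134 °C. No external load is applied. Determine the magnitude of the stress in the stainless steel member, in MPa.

The stainless steel has the larger α, so on cooling it would change length more than the concrete if both were free. The rigid plates force a common final length, so the stainless steel is put into tension and the concrete into compression, with equal and opposite forces P (no external load).
Setting the final lengths equal and cancelling L: (α₁ − α₂)ΔT = P/(A₁E₁) + P/(A₂E₂).
|α₁ − α₂|·ΔT = 5.6×10⁻⁶ × 134 = 0.0007504.
1/(A₁E₁) + 1/(A₂E₂) = 1/(1925×32×10³) + 1/(2175×191×10³) = 1.864×10⁻⁸ N⁻¹.
P = 0.0007504 / 1.864×10⁻⁸ = 40260 N = 40.26 kN.
σ_{stainless steel} = P/A₂ = 40260/2175 = 18.51 MPa, tensile.

σ ≈ 18.5 MPa (tensile)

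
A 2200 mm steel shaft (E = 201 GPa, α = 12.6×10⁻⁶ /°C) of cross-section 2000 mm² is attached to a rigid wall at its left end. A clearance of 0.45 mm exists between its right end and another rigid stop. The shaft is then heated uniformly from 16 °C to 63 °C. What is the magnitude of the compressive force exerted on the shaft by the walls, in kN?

P ≈ 156 kN

Unrestrained expansion: δ_free = αΔT L = 12.6×10⁻⁶ × 47 × 2200 = 1.303 mm.
This exceeds the 0.45 mm gap, so the wall pushes back. The portion of expansion that must be recovered elastically is δ_free − gap = 1.303 − 0.45 = 0.8528 mm.
That suppressed elongation corresponds to σ = E·Δ/L = 201×10³ × 0.8528/2200 = 77.92 MPa.
Force on the wall = σA = 77.92 × 2000 mm² = 155.8 kN.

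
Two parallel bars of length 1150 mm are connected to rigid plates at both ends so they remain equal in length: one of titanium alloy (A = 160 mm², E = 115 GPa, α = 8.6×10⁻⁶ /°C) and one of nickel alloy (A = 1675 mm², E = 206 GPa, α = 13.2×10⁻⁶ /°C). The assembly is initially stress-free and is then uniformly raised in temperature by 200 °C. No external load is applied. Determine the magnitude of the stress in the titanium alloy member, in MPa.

Equilibrium of a rigid end plate with no external load gives equal and opposite internal forces ±P in the two members. Since α_{nickel alloy} > α_{titanium alloy}, heating drives the nickel alloy into compression and the titanium alloy into tension.
Equating the net (thermal + elastic) strains gives |α₁ − α₂|·ΔT = P·[1/(A₁E₁) + 1/(A₂E₂)].
|α₁ − α₂|·ΔT = 4.6×10⁻⁶ × 200 = 0.00092.
1/(A₁E₁) + 1/(A₂E₂) = 1/(160×115×10³) + 1/(1675×206×10³) = 5.725×10⁻⁸ N⁻¹.
P = 0.00092 / 5.725×10⁻⁸ = 16070 N = 16.07 kN.
σ_{titanium alloy} = P/A₁ = 16070/160 = 100.4 MPa, tensile.

σ ≈ 100 MPa (tensile)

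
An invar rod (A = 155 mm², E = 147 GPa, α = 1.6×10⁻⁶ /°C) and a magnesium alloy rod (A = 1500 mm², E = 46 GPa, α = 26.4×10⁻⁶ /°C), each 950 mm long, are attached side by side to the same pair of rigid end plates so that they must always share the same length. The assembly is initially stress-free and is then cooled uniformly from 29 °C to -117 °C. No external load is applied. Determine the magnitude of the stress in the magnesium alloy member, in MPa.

The magnesium alloy has the larger α, so on cooling it would change length more than the invar if both were free. The rigid plates force a common final length, so the magnesium alloy is put into tension and the invar into compression, with equal and opposite forces P (no external load).
Equating the net (thermal + elastic) strains gives |α₁ − α₂|·ΔT = P·[1/(A₁E₁) + 1/(A₂E₂)].
|α₁ − α₂|·ΔT = 24.8×10⁻⁶ × 146 = 0.003621.
1/(A₁E₁) + 1/(A₂E₂) = 1/(155×147×10³) + 1/(1500×46×10³) = 5.838×10⁻⁸ N⁻¹.
So P = 0.003621 / 5.838×10⁻⁸ = 62.02 kN.
σ_{magnesium alloy} = P/A₂ = 62020/1500 = 41.35 MPa, tensile.

σ ≈ 41.3 MPa (tensile)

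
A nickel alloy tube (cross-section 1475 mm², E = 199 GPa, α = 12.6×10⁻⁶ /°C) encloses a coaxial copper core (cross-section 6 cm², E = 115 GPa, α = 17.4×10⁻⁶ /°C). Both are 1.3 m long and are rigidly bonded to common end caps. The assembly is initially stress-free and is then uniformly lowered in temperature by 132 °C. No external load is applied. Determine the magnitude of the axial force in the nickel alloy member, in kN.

The copper has the larger α, so on cooling it would change length more than the nickel alloy if both were free. The rigid plates force a common final length, so the copper is put into tension and the nickel alloy into compression, with equal and opposite forces P (no external load).
Equating the net (thermal + elastic) strains gives |α₁ − α₂|·ΔT = P·[1/(A₁E₁) + 1/(A₂E₂)].
|α₁ − α₂|·ΔT = 4.8×10⁻⁶ × 132 = 0.0006336.
1/(A₁E₁) + 1/(A₂E₂) = 1/(1475×199×10³) + 1/(600×115×10³) = 1.79×10⁻⁸ N⁻¹.
P = 0.0006336 / 1.79×10⁻⁸ = 35400 N = 35.4 kN.

P ≈ 35.4 kN (compressive in the nickel alloy)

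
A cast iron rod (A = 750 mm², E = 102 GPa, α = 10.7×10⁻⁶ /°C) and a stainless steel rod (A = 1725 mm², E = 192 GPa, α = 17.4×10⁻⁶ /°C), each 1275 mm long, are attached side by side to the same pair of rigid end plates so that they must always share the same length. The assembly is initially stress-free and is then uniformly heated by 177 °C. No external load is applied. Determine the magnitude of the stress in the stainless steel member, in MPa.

Both members must finish at the same length. With the larger α, the stainless steel tends to over-expand; the plates restrain it, putting the stainless steel in compression and the cast iron in tension. With no external load the two internal forces are equal and opposite, magnitude P.
Compatibility of the two members (thermal + elastic change equal): (α₁ − α₂)ΔT = P·[1/(A₁E₁) + 1/(A₂E₂)].
|α₁ − α₂|·ΔT = 6.7×10⁻⁶ × 177 = 0.001186.
1/(A₁E₁) + 1/(A₂E₂) = 1/(750×102×10³) + 1/(1725×192×10³) = 1.609×10⁻⁸ N⁻¹.
P = 0.001186 / 1.609×10⁻⁸ = 73700 N = 73.7 kN.
σ_{stainless steel} = P/A₂ = 73700/1725 = 42.72 MPa, compressive.

σ ≈ 42.7 MPa (compressive)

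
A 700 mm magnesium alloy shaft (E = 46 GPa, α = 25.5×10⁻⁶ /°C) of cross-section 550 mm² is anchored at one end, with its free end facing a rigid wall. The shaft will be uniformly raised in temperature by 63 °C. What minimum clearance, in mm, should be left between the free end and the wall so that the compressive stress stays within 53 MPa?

Free expansion if unrestrained: δ_free = αΔT L = 25.5×10⁻⁶ × 63 × 700 = 1.125 mm.
A stress of 53 MPa corresponds to the wall pushing the shaft back by σL/E = 53×700/(46×10³) = 0.8065 mm.
So the gap has to take up the difference, g_min = δ_free − σL/E = 1.125 − 0.8065 = 0.318 mm.

g ≈ 0.318 mm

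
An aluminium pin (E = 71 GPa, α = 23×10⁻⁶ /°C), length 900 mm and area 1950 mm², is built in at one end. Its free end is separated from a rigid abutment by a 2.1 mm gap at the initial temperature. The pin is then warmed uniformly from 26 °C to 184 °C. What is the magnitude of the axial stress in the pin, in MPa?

σ ≈ 92.3 MPa (compressive)

Unrestrained expansion: δ_free = αΔT L = 23×10⁻⁶ × 158 × 900 = 3.271 mm.
The gap closes (δ_free > 2.1 mm) and the wall then resists a further 3.271 − 2.1 = 1.171 mm of expansion.
So σ = E(δ_free − g)/L = 71×10³ × 1.171/900 = 92.35 MPa.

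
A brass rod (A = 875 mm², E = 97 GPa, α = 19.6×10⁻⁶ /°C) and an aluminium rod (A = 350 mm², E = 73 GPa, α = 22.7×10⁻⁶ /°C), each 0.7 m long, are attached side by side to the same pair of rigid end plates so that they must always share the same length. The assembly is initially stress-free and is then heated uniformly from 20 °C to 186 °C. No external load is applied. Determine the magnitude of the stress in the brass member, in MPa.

σ ≈ 11.5 MPa (tensile)

Both members must finish at the same length. With the larger α, the aluminium tends to over-expand; the plates restrain it, putting the aluminium in compression and the brass in tension. With no external load the two internal forces are equal and opposite, magnitude P.
Setting the final lengths equal and cancelling L: (α₁ − α₂)ΔT = P/(A₁E₁) + P/(A₂E₂).
|α₁ − α₂|·ΔT = 3.1×10⁻⁶ × 166 = 0.0005146.
1/(A₁E₁) + 1/(A₂E₂) = 1/(875×97×10³) + 1/(350×73×10³) = 5.092×10⁻⁸ N⁻¹.
So P = 0.0005146 / 5.092×10⁻⁸ = 10.11 kN.
σ_{brass} = P/A₁ = 10110/875 = 11.55 MPa, tensile.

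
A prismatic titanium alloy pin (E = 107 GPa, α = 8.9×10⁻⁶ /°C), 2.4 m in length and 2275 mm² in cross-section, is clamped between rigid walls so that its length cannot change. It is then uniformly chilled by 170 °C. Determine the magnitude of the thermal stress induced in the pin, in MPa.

σ ≈ 162 MPa (tensile)

The supports are rigid, so the total axial strain is zero. The restrained thermal strain is ε = αΔT = 8.9×10⁻⁶ × 170 = 1513×10⁻⁶.
Hence σ = E·αΔT = 107×10³ × 1513×10⁻⁶ = 161.9 MPa, tensile.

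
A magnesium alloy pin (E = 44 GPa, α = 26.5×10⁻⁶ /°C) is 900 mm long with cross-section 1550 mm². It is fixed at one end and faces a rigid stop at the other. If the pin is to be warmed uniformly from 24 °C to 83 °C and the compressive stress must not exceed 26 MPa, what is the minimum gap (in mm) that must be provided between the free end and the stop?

g ≈ 0.875 mm

With no wall the pin would lengthen by αΔT L = 26.5×10⁻⁶ × 59 × 900 = 1.407 mm.
A stress of 26 MPa corresponds to the wall pushing the pin back by σL/E = 26×900/(44×10³) = 0.5318 mm.
So the gap has to take up the difference, g_min = δ_free − σL/E = 1.407 − 0.5318 = 0.8753 mm.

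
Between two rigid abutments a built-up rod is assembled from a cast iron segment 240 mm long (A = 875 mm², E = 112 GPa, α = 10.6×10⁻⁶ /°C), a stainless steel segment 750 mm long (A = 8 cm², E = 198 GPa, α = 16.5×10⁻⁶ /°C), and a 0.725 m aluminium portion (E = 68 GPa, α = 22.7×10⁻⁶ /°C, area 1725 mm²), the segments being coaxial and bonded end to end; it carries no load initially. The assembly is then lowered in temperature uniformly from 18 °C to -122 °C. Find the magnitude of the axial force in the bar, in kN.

With the walls removed the bar would change length by δ_free = Σ αᵢΔT Lᵢ = 10.6×10⁻⁶×140×240 + 16.5×10⁻⁶×140×750 + 22.7×10⁻⁶×140×725 = 4.393 mm.
The walls prevent any net length change, so an axial force P (same in every segment) develops. Compatibility: P · Σ Lᵢ/(AᵢEᵢ) = δ_free.
The series flexibility is Σ Lᵢ/(AᵢEᵢ) = 240/(875×112×10³) + 750/(800×198×10³) + 725/(1725×68×10³) = 1.336×10⁻⁵ mm/N.
So P = 4.393 / 1.336×10⁻⁵ = 328.7 kN, tensile.

P ≈ 329 kN (tensile)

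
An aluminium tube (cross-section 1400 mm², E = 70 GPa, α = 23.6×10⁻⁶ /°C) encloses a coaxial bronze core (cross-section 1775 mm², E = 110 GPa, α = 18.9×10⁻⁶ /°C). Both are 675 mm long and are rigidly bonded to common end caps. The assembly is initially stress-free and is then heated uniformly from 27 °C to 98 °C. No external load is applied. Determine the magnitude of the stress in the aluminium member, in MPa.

Equilibrium of a rigid end plate with no external load gives equal and opposite internal forces ±P in the two members. Since α_{aluminium} > α_{bronze}, heating drives the aluminium into compression and the bronze into tension.
Compatibility of the two members (thermal + elastic change equal): (α₁ − α₂)ΔT = P·[1/(A₁E₁) + 1/(A₂E₂)].
|α₁ − α₂|·ΔT = 4.7×10⁻⁶ × 71 = 0.0003337.
1/(A₁E₁) + 1/(A₂E₂) = 1/(1400×70×10³) + 1/(1775×110×10³) = 1.533×10⁻⁸ N⁻¹.
So P = 0.0003337 / 1.533×10⁻⁸ = 21.77 kN.
σ_{aluminium} = P/A₁ = 21770/1400 = 15.55 MPa, compressive.

σ ≈ 15.6 MPa (compressive)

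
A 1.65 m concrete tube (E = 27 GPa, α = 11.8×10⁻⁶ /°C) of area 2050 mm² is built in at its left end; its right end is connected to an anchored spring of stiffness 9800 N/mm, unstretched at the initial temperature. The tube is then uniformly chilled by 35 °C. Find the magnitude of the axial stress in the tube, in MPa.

The unrestrained thermal change is αΔT L = 11.8×10⁻⁶ × 35 × 1650 = 0.6815 mm.
Let P be the tensile force in the spring. The tube extends elastically by PL/(AE) and the spring stretches by P/k; together these equal δ_free.
P [ L/(AE) + 1/k ] = δ_free → P [ 1650/(2050×27×10³) + 1/(9800) ] = 0.6815.
P = 0.6815 / 0.0001319 = 5168 N.
σ = P/A = 5168/2050 = 2.521 MPa.

σ ≈ 2.52 MPa (tensile)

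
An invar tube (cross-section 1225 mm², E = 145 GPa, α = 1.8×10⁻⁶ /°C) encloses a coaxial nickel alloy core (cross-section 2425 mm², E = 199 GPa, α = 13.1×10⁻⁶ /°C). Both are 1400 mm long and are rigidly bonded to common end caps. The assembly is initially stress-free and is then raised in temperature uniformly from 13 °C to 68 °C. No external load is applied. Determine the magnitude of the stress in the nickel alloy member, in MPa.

σ ≈ 33.3 MPa (compressive)

The nickel alloy has the larger α, so on heating it would change length more than the invar if both were free. The rigid plates force a common final length, so the nickel alloy is put into compression and the invar into tension, with equal and opposite forces P (no external load).
Equating the net (thermal + elastic) strains gives |α₁ − α₂|·ΔT = P·[1/(A₁E₁) + 1/(A₂E₂)].
|α₁ − α₂|·ΔT = 11.3×10⁻⁶ × 55 = 0.0006215.
1/(A₁E₁) + 1/(A₂E₂) = 1/(1225×145×10³) + 1/(2425×199×10³) = 7.702×10⁻⁹ N⁻¹.
P = 0.0006215 / 7.702×10⁻⁹ = 80690 N = 80.69 kN.
σ_{nickel alloy} = P/A₂ = 80690/2425 = 33.28 MPa, compressive.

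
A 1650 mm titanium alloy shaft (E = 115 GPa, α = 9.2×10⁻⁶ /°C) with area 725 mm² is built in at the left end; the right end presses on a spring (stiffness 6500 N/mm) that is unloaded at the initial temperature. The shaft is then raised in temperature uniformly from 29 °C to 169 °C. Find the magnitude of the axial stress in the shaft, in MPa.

σ ≈ 16.9 MPa (compressive)

If the spring were absent the shaft would lengthen by αΔT L = 9.2×10⁻⁶ × 140 × 1650 = 2.125 mm.
With a force P in the spring, the elastic change of the shaft is PL/(AE) and that of the spring is P/k; compatibility requires their sum to equal δ_free.
So P = δ_free / [L/(AE) + 1/k] = 2.125 / [ 1650/(725×115×10³) + 1/(6500) ].
P = 2.125 / 0.0001736 = 12240 N.
σ = P/A = 12240/725 = 16.88 MPa.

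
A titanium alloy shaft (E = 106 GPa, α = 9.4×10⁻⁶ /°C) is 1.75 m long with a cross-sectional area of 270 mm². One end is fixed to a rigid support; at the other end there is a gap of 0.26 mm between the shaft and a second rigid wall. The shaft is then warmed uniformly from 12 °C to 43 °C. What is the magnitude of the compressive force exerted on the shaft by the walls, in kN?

P ≈ 4.09 kN

If the wall were absent the shaft would grow by αΔT L = 9.4×10⁻⁶ × 31 × 1750 = 0.51 mm.
The gap closes (δ_free > 0.26 mm) and the wall then resists a further 0.51 − 0.26 = 0.25 mm of expansion.
Compatibility: PL/(AE) = 0.25 mm, so σ = P/A = E × (0.25/1750) = 15.14 MPa.
P = σA = 15.14 × 270 = 4.088 kN.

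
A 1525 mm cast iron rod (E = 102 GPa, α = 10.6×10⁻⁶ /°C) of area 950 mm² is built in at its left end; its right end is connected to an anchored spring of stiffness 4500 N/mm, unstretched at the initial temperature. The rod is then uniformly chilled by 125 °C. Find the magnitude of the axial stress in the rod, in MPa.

Free thermal contraction: δ_free = αΔT L = 10.6×10⁻⁶ × 125 × 1525 = 2.021 mm.
Let P be the tensile force in the spring. The rod extends elastically by PL/(AE) and the spring stretches by P/k; together these equal δ_free.
So P = δ_free / [L/(AE) + 1/k] = 2.021 / [ 1525/(950×102×10³) + 1/(4500) ].
P = 2.021 / 0.000238 = 8491 N.
σ = P/A = 8491/950 = 8.938 MPa.

σ ≈ 8.94 MPa (tensile)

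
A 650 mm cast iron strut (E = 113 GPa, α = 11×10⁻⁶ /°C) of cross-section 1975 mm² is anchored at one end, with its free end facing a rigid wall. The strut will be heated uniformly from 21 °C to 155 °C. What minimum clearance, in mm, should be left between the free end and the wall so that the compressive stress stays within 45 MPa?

g ≈ 0.699 mm

Free expansion if unrestrained: δ_free = αΔT L = 11×10⁻⁶ × 134 × 650 = 0.9581 mm.
A stress of 45 MPa corresponds to the wall pushing the strut back by σL/E = 45×650/(113×10³) = 0.2588 mm.
So the gap has to take up the difference, g_min = δ_free − σL/E = 0.9581 − 0.2588 = 0.6993 mm.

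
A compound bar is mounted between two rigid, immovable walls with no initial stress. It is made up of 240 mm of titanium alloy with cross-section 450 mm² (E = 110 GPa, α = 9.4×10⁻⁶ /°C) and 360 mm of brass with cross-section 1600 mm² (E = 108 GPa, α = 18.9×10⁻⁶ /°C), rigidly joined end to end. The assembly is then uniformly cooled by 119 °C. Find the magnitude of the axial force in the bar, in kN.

With the walls removed the bar would change length by δ_free = Σ αᵢΔT Lᵢ = 9.4×10⁻⁶×119×240 + 18.9×10⁻⁶×119×360 = 1.078 mm.
The rigid supports impose zero overall length change; the single axial force P common to all segments must satisfy P Σ Lᵢ/(AᵢEᵢ) = δ_free.
Σ Lᵢ/(AᵢEᵢ) = 240/(450×110×10³) + 360/(1600×108×10³) = 6.932×10⁻⁶ mm/N.
So P = 1.078 / 6.932×10⁻⁶ = 155.5 kN, tensile.

P ≈ 156 kN (tensile)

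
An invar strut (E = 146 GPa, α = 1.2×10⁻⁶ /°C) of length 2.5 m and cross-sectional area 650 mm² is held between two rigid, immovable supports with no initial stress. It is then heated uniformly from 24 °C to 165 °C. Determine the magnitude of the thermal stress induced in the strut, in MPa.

σ ≈ 24.7 MPa (compressive)

With length fixed, the mechanical strain must cancel the thermal strain αΔT = 1.2×10⁻⁶ × 141 = 169.2×10⁻⁶.
The stress required to suppress this strain is σ = Eε = 146×10³ × 169.2×10⁻⁶ = 24.7 MPa, compressive since the strut is trying to expand.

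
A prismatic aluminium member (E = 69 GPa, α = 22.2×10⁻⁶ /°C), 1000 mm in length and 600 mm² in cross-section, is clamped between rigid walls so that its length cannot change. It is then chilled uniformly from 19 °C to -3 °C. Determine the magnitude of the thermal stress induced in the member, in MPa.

With length fixed, the mechanical strain must cancel the thermal strain αΔT = 22.2×10⁻⁶ × 22 = 488.4×10⁻⁶.
Hence σ = E·αΔT = 69×10³ × 488.4×10⁻⁶ = 33.7 MPa, tensile.

σ ≈ 33.7 MPa (tensile)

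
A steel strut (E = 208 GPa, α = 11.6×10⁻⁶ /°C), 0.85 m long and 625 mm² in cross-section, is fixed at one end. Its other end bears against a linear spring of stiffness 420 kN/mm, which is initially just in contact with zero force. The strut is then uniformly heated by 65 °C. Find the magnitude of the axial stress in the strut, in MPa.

σ ≈ 115 MPa (compressive)

If the spring were absent the strut would lengthen by αΔT L = 11.6×10⁻⁶ × 65 × 850 = 0.6409 mm.
Let P be the compressive force at the spring. The strut shortens elastically by PL/(AE) and the spring compresses by P/k; together these equal δ_free.
P [ L/(AE) + 1/k ] = δ_free → P [ 850/(625×208×10³) + 1/(420×10³) ] = 0.6409.
P = 0.6409 / 8.919×10⁻⁶ = 71850 N.
σ = P/A = 71850/625 = 115 MPa.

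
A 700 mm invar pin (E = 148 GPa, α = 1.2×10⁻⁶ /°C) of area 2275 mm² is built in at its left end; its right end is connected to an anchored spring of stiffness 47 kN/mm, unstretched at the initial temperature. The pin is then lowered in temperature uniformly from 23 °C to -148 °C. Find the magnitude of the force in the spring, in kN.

Free thermal contraction: δ_free = αΔT L = 1.2×10⁻⁶ × 171 × 700 = 0.1436 mm.
With a force P in the spring, the elastic change of the pin is PL/(AE) and that of the spring is P/k; compatibility requires their sum to equal δ_free.
So P = δ_free / [L/(AE) + 1/k] = 0.1436 / [ 700/(2275×148×10³) + 1/(47×10³) ].
P = 0.1436 / 2.336×10⁻⁵ = 6150 N.

P ≈ 6.15 kN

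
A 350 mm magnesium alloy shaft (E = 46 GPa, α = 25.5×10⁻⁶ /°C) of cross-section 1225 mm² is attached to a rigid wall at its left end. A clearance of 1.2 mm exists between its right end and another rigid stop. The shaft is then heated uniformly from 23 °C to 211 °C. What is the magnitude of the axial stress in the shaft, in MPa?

σ ≈ 62.8 MPa (compressive)

Unrestrained expansion: δ_free = αΔT L = 25.5×10⁻⁶ × 188 × 350 = 1.678 mm.
The gap closes (δ_free > 1.2 mm) and the wall then resists a further 1.678 − 1.2 = 0.4779 mm of expansion.
So σ = E(δ_free − g)/L = 46×10³ × 0.4779/350 = 62.81 MPa.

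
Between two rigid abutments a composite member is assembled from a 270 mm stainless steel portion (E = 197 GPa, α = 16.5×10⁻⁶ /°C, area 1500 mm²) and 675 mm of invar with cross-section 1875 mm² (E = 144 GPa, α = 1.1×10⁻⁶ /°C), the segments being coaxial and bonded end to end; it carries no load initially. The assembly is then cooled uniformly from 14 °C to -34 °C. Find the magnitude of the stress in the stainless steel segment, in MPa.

σ ≈ 48.7 MPa (tensile)

If the supports were absent, the total length change would be Σ αᵢΔT Lᵢ = 16.5×10⁻⁶×48×270 + 1.1×10⁻⁶×48×675 = 0.2495 mm.
Since the ends are fixed, an axial force P builds up, equal in every segment, with P · Σ Lᵢ/(AᵢEᵢ) = δ_free.
The series flexibility is Σ Lᵢ/(AᵢEᵢ) = 270/(1500×197×10³) + 675/(1875×144×10³) = 3.414×10⁻⁶ mm/N.
So P = 0.2495 / 3.414×10⁻⁶ = 73.08 kN, tensile.
σ_{stainless steel} = P / A = 73080 / 1500 = 48.72 MPa.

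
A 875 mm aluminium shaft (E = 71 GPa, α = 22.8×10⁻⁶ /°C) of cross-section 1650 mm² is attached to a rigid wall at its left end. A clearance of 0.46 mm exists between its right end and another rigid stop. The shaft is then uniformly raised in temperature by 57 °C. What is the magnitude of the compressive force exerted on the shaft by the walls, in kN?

Unrestrained expansion: δ_free = αΔT L = 22.8×10⁻⁶ × 57 × 875 = 1.137 mm.
This exceeds the 0.46 mm gap, so the wall pushes back. The portion of expansion that must be recovered elastically is δ_free − gap = 1.137 − 0.46 = 0.6771 mm.
So σ = E(δ_free − g)/L = 71×10³ × 0.6771/875 = 54.95 MPa.
P = σA = 54.95 × 1650 = 90.66 kN.

P ≈ 90.7 kN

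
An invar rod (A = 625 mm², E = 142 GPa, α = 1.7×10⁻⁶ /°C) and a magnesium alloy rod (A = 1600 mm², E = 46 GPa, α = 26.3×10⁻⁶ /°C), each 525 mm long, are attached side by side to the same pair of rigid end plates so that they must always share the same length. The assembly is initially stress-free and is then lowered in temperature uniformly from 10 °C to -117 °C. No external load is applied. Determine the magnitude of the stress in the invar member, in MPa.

σ ≈ 201 MPa (compressive)

The magnesium alloy has the larger α, so on cooling it would change length more than the invar if both were free. The rigid plates force a common final length, so the magnesium alloy is put into tension and the invar into compression, with equal and opposite forces P (no external load).
Setting the final lengths equal and cancelling L: (α₁ − α₂)ΔT = P/(A₁E₁) + P/(A₂E₂).
|α₁ − α₂|·ΔT = 24.6×10⁻⁶ × 127 = 0.003124.
1/(A₁E₁) + 1/(A₂E₂) = 1/(625×142×10³) + 1/(1600×46×10³) = 2.485×10⁻⁸ N⁻¹.
So P = 0.003124 / 2.485×10⁻⁸ = 125.7 kN.
σ_{invar} = P/A₁ = 125700/625 = 201.1 MPa, compressive.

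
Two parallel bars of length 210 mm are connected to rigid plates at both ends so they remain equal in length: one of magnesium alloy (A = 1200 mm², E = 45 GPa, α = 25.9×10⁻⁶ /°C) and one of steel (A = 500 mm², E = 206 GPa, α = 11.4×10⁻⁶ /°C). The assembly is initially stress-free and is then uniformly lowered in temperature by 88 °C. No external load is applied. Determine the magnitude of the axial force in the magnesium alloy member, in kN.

Equilibrium of a rigid end plate with no external load gives equal and opposite internal forces ±P in the two members. Since α_{magnesium alloy} > α_{steel}, cooling drives the magnesium alloy into tension and the steel into compression.
Compatibility of the two members (thermal + elastic change equal): (α₁ − α₂)ΔT = P·[1/(A₁E₁) + 1/(A₂E₂)].
|α₁ − α₂|·ΔT = 14.5×10⁻⁶ × 88 = 0.001276.
1/(A₁E₁) + 1/(A₂E₂) = 1/(1200×45×10³) + 1/(500×206×10³) = 2.823×10⁻⁸ N⁻¹.
So P = 0.001276 / 2.823×10⁻⁸ = 45.2 kN.

P ≈ 45.2 kN (tensile in the magnesium alloy)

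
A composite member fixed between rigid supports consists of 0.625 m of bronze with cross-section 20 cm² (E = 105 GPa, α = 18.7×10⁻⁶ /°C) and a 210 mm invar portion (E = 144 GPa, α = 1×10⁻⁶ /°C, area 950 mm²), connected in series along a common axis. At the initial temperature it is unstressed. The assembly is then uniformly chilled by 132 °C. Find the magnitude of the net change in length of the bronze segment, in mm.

With the walls removed the bar would change length by δ_free = Σ αᵢΔT Lᵢ = 18.7×10⁻⁶×132×625 + 1×10⁻⁶×132×210 = 1.57 mm.
Since the ends are fixed, an axial force P builds up, equal in every segment, with P · Σ Lᵢ/(AᵢEᵢ) = δ_free.
Σ Lᵢ/(AᵢEᵢ) = 625/(2000×105×10³) + 210/(950×144×10³) = 4.511×10⁻⁶ mm/N.
So P = 1.57 / 4.511×10⁻⁶ = 348.1 kN, tensile.
For the bronze segment, free thermal change = 18.7×10⁻⁶×132×625 = 1.543 mm and elastic change from P = 348100×625/(2000×105×10³) = 1.036 mm; these oppose, so the net change is 0.507 mm (segment shortens).

|ΔL| ≈ 0.507 mm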